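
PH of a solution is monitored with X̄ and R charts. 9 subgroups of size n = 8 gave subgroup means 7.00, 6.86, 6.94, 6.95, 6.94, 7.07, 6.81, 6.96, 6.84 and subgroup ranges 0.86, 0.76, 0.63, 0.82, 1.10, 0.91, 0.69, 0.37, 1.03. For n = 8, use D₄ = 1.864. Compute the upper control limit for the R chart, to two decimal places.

R̄ = (0.86 + 0.76 + 0.63 + 0.82 + 1.10 + 0.91 + 0.69 + 0.37 + 1.03) / 9 = 7.1700 / 9 = 0.7967
UCL_R = D₄·R̄ = 1.864 × 0.7967 = 1.4850

1.48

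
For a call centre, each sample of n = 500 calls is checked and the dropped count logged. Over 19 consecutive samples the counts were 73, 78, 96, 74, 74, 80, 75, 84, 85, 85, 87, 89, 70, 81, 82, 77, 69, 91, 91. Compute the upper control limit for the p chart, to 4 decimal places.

0.2117

p̄ = Σdᵢ / (k·n) = 1541 / (19 × 500) = 0.16221
UCL = p̄ + 3·√(p̄(1−p̄)/n) = 0.16221 + 3 × √(0.16221×0.83779/500) = 0.16221 + 3 × 0.01649 = 0.21167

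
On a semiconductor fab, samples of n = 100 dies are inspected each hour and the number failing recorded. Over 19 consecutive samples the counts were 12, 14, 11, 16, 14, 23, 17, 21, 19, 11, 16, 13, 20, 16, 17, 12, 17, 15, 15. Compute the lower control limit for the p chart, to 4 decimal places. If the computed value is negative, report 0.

p̄ = Σdᵢ / (k·n) = 299 / (19 × 100) = 0.15737
LCL = p̄ − 3·√(p̄(1−p̄)/n) = 0.15737 − 3 × 0.03641 = 0.04812

0.0481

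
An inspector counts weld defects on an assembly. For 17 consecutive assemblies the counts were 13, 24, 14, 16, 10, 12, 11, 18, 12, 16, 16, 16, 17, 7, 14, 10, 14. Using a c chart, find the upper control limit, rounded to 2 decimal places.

c̄ = (13 + 24 + 14 + 16 + 10 + 12 + 11 + 18 + 12 + 16 + 16 + 16 + 17 + 7 + 14 + 10 + 14) / 17 = 240 / 17 = 14.1176
UCL = c̄ + 3√c̄ = 14.1176 + 3 × √14.1176 = 14.1176 + 3 × 3.7573 = 25.3897

25.39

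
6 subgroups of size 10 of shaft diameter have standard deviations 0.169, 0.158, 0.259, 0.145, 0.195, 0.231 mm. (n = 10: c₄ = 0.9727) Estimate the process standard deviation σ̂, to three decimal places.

0.198

s̄ = (0.169 + 0.158 + 0.259 + 0.145 + 0.195 + 0.231) / 6 = 0.1928
σ̂ = s̄ / c₄ = 0.1928 / 0.9727 = 0.1982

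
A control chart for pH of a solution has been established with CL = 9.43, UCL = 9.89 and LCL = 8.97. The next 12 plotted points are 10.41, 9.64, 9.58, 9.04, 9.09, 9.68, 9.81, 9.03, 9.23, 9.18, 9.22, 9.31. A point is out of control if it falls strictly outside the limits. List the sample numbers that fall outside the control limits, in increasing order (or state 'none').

1

Compare each point to [8.97, 9.89]: sample 1 = 10.41 > UCL.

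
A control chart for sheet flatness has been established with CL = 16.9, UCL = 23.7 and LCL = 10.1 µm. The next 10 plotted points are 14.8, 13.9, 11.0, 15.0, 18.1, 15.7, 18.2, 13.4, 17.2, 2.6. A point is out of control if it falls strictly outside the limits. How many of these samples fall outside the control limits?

1

Compare each point to [10.1, 23.7]: sample 10 = 2.6 < LCL.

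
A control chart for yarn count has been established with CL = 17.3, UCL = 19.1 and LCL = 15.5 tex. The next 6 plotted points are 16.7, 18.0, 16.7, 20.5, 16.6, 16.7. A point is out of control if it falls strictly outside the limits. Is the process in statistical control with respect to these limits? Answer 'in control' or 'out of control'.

out of control

Compare each point to [15.5, 19.1]: sample 4 = 20.5 > UCL.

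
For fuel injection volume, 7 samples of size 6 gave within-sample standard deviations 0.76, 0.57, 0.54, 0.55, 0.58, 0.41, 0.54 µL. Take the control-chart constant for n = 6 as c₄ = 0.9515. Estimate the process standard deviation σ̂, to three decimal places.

s̄ = (0.76 + 0.57 + 0.54 + 0.55 + 0.58 + 0.41 + 0.54) / 7 = 0.5643
σ̂ = s̄ / c₄ = 0.5643 / 0.9515 = 0.5930

0.593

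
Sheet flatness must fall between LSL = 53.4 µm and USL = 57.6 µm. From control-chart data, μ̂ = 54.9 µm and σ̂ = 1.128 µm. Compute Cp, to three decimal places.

Cp = (USL − LSL) / (6σ̂) = (57.6 − 53.4) / (6 × 1.128) = 4.2000 / 6.7680 = 0.6206

0.621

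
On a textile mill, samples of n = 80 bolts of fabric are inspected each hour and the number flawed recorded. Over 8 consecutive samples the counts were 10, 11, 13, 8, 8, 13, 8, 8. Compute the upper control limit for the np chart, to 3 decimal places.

18.701

p̄ = Σdᵢ / (k·n) = 79 / (8 × 80) = 0.12344
UCL = np̄ + 3·√(np̄(1−p̄)) = 9.8750 + 3 × √(9.8750×0.87656) = 9.8750 + 3 × 2.9421 = 18.7014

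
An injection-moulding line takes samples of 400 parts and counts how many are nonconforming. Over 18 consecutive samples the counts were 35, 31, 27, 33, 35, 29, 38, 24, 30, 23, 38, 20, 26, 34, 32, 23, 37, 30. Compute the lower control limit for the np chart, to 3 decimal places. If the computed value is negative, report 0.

14.407

p̄ = Σdᵢ / (k·n) = 545 / (18 × 400) = 0.07569
LCL = np̄ − 3·√(np̄(1−p̄)) = 30.2778 − 3 × 5.2902 = 14.4073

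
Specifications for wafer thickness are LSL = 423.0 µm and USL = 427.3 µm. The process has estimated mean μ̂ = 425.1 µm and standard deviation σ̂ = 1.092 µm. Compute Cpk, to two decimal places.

0.64

Cpu = (USL − μ̂) / (3σ̂) = (427.3 − 425.1) / (3 × 1.092) = 0.6716; Cpl = (μ̂ − LSL) / (3σ̂) = (425.1 − 423.0) / (3 × 1.092) = 0.6410; Cpk = min(Cpu, Cpl) = 0.6410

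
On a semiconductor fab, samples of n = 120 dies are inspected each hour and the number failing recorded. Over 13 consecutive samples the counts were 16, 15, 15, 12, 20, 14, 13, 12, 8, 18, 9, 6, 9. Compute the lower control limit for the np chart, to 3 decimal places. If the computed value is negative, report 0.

2.686

p̄ = Σdᵢ / (k·n) = 167 / (13 × 120) = 0.10705
LCL = np̄ − 3·√(np̄(1−p̄)) = 12.8462 − 3 × 3.3869 = 2.6855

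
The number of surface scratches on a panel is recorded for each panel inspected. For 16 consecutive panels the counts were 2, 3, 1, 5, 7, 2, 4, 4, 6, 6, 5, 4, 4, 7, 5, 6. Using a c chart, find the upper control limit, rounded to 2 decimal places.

10.76

c̄ = (2 + 3 + 1 + 5 + 7 + 2 + 4 + 4 + 6 + 6 + 5 + 4 + 4 + 7 + 5 + 6) / 16 = 71 / 16 = 4.4375
UCL = c̄ + 3√c̄ = 4.4375 + 3 × √4.4375 = 4.4375 + 3 × 2.1065 = 10.7571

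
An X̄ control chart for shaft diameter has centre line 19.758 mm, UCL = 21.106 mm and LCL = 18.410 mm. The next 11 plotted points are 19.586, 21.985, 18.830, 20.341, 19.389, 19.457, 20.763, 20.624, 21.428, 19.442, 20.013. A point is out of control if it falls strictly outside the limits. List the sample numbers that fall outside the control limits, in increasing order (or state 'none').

Compare each point to [18.410, 21.106]: sample 2 = 21.985 > UCL; sample 9 = 21.428 > UCL.

2, 9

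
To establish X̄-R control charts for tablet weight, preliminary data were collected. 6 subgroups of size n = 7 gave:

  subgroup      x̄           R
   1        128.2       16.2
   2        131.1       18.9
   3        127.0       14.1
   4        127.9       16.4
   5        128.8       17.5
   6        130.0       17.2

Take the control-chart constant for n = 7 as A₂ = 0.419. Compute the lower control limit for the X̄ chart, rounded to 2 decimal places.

121.83

X̄̄ = (128.2 + 131.1 + 127.0 + 127.9 + 128.8 + 130.0) / 6 = 773.0000 / 6 = 128.8333
R̄ = (16.2 + 18.9 + 14.1 + 16.4 + 17.5 + 17.2) / 6 = 100.3000 / 6 = 16.7167
LCL = X̄̄ − A₂·R̄ = 128.8333 − 0.419 × 16.7167 = 121.8291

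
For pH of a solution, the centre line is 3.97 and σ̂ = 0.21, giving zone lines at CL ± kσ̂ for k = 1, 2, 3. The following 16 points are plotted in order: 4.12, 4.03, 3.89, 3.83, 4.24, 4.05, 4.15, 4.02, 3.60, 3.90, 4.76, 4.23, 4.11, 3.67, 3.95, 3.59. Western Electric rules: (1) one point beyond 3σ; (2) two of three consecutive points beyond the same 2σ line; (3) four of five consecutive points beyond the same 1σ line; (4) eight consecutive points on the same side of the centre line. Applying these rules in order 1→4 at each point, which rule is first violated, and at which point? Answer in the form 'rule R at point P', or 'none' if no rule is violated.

Zone of each point (C = within 1σ̂, B = 1σ̂–2σ̂, A = 2σ̂–3σ̂, * = beyond 3σ̂; sign = side of CL): 1:+C, 2:+C, 3:-C, 4:-C, 5:+B, 6:+C, 7:+C, 8:+C, 9:-B, 10:-C, 11:+*, 12:+B, 13:+C, 14:-B, 15:-C, 16:-B
Rule 1 (one point beyond the 3σ limits) is satisfied at point 11.

rule 1 at point 11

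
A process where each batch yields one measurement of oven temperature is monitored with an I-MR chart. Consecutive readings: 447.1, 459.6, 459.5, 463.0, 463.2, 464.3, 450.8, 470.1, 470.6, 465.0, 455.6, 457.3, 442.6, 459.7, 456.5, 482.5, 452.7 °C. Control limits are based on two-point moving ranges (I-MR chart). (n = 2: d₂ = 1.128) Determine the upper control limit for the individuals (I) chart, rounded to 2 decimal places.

486.30

X̄ = (447.1 + 459.6 + 459.5 + 463.0 + 463.2 + 464.3 + 450.8 + 470.1 + 470.6 + 465.0 + 455.6 + 457.3 + 442.6 + 459.7 + 456.5 + 482.5 + 452.7) / 17 = 460.0059
Moving ranges: 12.5, 0.1, 3.5, 0.2, 1.1, 13.5, 19.3, 0.5, 5.6, 9.4, 1.7, 14.7, 17.1, 3.2, 26.0, 29.8; M̄R̄ = 158.2000 / 16 = 9.8875
UCL = X̄ + 3·M̄R̄/d₂ = 460.0059 + 3 × 9.8875 / 1.128 = 486.3024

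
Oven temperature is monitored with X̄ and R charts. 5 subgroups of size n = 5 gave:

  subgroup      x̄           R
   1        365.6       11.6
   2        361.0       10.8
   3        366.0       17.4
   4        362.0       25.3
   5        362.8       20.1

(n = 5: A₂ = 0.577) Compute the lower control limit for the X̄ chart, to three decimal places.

353.648

X̄̄ = (365.6 + 361.0 + 366.0 + 362.0 + 362.8) / 5 = 1817.4000 / 5 = 363.4800
R̄ = (11.6 + 10.8 + 17.4 + 25.3 + 20.1) / 5 = 85.2000 / 5 = 17.0400
LCL = X̄̄ − A₂·R̄ = 363.4800 − 0.577 × 17.0400 = 353.6479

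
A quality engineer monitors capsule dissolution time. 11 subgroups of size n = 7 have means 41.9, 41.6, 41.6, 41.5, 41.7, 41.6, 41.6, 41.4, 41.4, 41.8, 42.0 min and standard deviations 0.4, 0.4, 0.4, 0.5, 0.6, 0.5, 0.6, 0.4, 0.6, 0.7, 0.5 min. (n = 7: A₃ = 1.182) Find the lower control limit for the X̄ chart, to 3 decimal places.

41.044

X̄̄ = (41.9 + 41.6 + 41.6 + 41.5 + 41.7 + 41.6 + 41.6 + 41.4 + 41.4 + 41.8 + 42.0) / 11 = 41.6455
s̄ = (0.4 + 0.4 + 0.4 + 0.5 + 0.6 + 0.5 + 0.6 + 0.4 + 0.6 + 0.7 + 0.5) / 11 = 0.5091
LCL = X̄̄ − A₃·s̄ = 41.6455 − 1.182 × 0.5091 = 41.0437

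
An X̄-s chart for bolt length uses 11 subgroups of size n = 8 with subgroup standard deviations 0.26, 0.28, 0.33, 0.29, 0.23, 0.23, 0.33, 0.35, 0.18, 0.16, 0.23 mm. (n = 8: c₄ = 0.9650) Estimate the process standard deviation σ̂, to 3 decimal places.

0.270

s̄ = (0.26 + 0.28 + 0.33 + 0.29 + 0.23 + 0.23 + 0.33 + 0.35 + 0.18 + 0.16 + 0.23) / 11 = 0.2609
σ̂ = s̄ / c₄ = 0.2609 / 0.9650 = 0.2704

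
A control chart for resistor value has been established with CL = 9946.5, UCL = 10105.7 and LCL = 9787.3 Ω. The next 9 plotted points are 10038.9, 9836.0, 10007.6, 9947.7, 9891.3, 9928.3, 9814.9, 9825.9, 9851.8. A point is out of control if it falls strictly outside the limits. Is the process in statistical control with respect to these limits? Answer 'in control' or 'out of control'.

in control

All 9 points lie within [9787.3, 10105.7].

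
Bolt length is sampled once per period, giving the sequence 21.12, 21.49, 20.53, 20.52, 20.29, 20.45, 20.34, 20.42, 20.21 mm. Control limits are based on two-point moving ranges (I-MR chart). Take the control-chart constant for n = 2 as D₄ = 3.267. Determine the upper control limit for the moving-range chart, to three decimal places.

0.870

Moving ranges: 0.37, 0.96, 0.01, 0.23, 0.16, 0.11, 0.08, 0.21; M̄R̄ = 2.1300 / 8 = 0.2662
UCL_MR = D₄·M̄R̄ = 3.267 × 0.2662 = 0.8698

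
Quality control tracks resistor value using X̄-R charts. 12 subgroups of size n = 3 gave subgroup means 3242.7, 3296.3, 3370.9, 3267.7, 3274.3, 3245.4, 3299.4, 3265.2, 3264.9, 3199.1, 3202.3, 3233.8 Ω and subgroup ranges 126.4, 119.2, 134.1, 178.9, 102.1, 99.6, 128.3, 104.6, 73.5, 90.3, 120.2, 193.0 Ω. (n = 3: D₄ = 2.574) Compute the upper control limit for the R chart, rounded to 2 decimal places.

315.36

R̄ = (126.4 + 119.2 + 134.1 + 178.9 + 102.1 + 99.6 + 128.3 + 104.6 + 73.5 + 90.3 + 120.2 + 193.0) / 12 = 1470.2000 / 12 = 122.5167
UCL_R = D₄·R̄ = 2.574 × 122.5167 = 315.3579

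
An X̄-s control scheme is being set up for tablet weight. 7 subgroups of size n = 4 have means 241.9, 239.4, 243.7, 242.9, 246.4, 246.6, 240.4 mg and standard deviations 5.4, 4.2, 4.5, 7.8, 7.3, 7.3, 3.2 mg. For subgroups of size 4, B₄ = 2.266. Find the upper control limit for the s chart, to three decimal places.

s̄ = (5.4 + 4.2 + 4.5 + 7.8 + 7.3 + 7.3 + 3.2) / 7 = 5.6714
UCL_s = B₄·s̄ = 2.266 × 5.6714 = 12.8515

12.851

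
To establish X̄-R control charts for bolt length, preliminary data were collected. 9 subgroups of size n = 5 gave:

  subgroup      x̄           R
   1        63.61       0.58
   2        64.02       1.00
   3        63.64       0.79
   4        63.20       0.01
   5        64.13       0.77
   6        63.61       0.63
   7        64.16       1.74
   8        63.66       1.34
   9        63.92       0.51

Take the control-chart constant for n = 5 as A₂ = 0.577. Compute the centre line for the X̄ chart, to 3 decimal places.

X̄̄ = (63.61 + 64.02 + 63.64 + 63.20 + 64.13 + 63.61 + 64.16 + 63.66 + 63.92) / 9 = 573.9500 / 9 = 63.7722
CL = X̄̄ = 63.7722

63.772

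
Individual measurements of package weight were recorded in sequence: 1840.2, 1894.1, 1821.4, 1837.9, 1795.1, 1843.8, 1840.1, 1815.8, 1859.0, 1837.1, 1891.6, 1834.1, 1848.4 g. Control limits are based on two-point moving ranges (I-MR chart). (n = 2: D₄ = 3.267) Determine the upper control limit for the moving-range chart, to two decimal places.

123.60

Moving ranges: 53.9, 72.7, 16.5, 42.8, 48.7, 3.7, 24.3, 43.2, 21.9, 54.5, 57.5, 14.3; M̄R̄ = 454.0000 / 12 = 37.8333
UCL_MR = D₄·M̄R̄ = 3.267 × 37.8333 = 123.6015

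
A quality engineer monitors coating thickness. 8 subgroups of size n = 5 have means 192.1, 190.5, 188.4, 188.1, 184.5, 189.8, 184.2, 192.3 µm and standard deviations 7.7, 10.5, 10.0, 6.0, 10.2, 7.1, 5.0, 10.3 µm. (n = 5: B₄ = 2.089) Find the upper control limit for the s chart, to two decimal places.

17.44

s̄ = (7.7 + 10.5 + 10.0 + 6.0 + 10.2 + 7.1 + 5.0 + 10.3) / 8 = 8.3500
UCL_s = B₄·s̄ = 2.089 × 8.3500 = 17.4431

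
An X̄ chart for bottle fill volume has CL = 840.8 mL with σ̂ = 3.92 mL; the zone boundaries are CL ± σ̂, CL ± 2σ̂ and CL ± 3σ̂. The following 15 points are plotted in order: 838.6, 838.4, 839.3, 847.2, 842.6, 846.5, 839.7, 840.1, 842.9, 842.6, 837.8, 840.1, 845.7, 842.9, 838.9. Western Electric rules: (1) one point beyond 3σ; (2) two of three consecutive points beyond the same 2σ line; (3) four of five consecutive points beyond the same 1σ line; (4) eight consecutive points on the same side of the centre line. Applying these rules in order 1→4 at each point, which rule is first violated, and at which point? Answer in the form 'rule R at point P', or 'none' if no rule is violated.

Zone of each point (C = within 1σ̂, B = 1σ̂–2σ̂, A = 2σ̂–3σ̂, * = beyond 3σ̂; sign = side of CL): 1:-C, 2:-C, 3:-C, 4:+B, 5:+C, 6:+B, 7:-C, 8:-C, 9:+C, 10:+C, 11:-C, 12:-C, 13:+B, 14:+C, 15:-C
No rule fires across all 15 points.

none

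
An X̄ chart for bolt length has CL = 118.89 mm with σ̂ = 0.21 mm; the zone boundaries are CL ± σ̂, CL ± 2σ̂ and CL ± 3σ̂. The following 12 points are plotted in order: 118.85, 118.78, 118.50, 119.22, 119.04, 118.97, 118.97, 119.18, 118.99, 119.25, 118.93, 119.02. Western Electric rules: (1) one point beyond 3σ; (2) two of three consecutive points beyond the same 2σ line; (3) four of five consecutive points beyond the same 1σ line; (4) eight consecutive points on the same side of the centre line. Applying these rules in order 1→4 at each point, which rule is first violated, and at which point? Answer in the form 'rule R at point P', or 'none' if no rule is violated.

Zone of each point (C = within 1σ̂, B = 1σ̂–2σ̂, A = 2σ̂–3σ̂, * = beyond 3σ̂; sign = side of CL): 1:-C, 2:-C, 3:-B, 4:+B, 5:+C, 6:+C, 7:+C, 8:+B, 9:+C, 10:+B, 11:+C, 12:+C
Rule 4 (eight consecutive points on the same side of the centre line) is satisfied at point 11.

rule 4 at point 11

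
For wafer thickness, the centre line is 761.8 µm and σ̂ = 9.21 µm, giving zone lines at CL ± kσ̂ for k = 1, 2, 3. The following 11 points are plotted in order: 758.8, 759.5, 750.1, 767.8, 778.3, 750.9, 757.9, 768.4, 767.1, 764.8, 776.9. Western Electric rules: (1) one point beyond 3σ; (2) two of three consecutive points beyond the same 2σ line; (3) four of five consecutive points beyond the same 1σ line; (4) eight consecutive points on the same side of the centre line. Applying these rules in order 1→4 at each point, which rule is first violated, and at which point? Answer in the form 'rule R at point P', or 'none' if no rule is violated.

none

Zone of each point (C = within 1σ̂, B = 1σ̂–2σ̂, A = 2σ̂–3σ̂, * = beyond 3σ̂; sign = side of CL): 1:-C, 2:-C, 3:-B, 4:+C, 5:+B, 6:-B, 7:-C, 8:+C, 9:+C, 10:+C, 11:+B
No rule fires across all 11 points.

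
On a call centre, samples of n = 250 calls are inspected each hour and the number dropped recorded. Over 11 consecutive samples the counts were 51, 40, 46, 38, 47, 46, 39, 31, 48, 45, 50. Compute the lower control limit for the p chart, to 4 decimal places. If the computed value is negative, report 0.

p̄ = Σdᵢ / (k·n) = 481 / (11 × 250) = 0.17491
LCL = p̄ − 3·√(p̄(1−p̄)/n) = 0.17491 − 3 × 0.02403 = 0.10283

0.1028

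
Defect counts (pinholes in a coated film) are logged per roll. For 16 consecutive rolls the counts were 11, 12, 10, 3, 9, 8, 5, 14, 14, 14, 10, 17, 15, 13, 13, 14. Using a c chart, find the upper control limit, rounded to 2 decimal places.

21.49

c̄ = (11 + 12 + 10 + 3 + 9 + 8 + 5 + 14 + 14 + 14 + 10 + 17 + 15 + 13 + 13 + 14) / 16 = 182 / 16 = 11.3750
UCL = c̄ + 3√c̄ = 11.3750 + 3 × √11.3750 = 11.3750 + 3 × 3.3727 = 21.4931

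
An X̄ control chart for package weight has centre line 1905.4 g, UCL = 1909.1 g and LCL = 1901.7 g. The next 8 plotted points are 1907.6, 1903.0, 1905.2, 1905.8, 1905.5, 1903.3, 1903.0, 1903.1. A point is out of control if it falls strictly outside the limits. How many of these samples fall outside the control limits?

All 8 points lie within [1901.7, 1909.1].

0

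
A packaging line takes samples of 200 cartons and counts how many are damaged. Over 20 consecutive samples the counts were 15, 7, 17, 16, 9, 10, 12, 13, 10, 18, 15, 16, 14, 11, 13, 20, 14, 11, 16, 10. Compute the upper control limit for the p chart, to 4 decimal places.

p̄ = Σdᵢ / (k·n) = 267 / (20 × 200) = 0.06675
UCL = p̄ + 3·√(p̄(1−p̄)/n) = 0.06675 + 3 × √(0.06675×0.93325/200) = 0.06675 + 3 × 0.01765 = 0.11970

0.1197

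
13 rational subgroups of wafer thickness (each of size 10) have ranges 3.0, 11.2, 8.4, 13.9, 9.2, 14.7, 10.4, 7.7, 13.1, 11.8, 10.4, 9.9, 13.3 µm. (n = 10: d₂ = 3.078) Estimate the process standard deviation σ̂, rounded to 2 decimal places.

R̄ = (3.0 + 11.2 + 8.4 + 13.9 + 9.2 + 14.7 + 10.4 + 7.7 + 13.1 + 11.8 + 10.4 + 9.9 + 13.3) / 13 = 10.5385
σ̂ = R̄ / d₂ = 10.5385 / 3.078 = 3.4238

3.42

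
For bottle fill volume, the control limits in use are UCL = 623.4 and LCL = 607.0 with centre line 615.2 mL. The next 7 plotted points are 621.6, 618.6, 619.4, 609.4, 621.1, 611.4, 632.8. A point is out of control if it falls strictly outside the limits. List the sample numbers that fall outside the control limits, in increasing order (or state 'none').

7

Compare each point to [607.0, 623.4]: sample 7 = 632.8 > UCL.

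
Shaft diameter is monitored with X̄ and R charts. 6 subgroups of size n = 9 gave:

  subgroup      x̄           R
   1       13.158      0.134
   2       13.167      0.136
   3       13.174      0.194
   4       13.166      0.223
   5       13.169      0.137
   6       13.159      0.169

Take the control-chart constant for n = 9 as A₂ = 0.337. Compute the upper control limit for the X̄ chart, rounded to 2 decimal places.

13.22

X̄̄ = (13.158 + 13.167 + 13.174 + 13.166 + 13.169 + 13.159) / 6 = 78.9930 / 6 = 13.1655
R̄ = (0.134 + 0.136 + 0.194 + 0.223 + 0.137 + 0.169) / 6 = 0.9930 / 6 = 0.1655
UCL = X̄̄ + A₂·R̄ = 13.1655 + 0.337 × 0.1655 = 13.2213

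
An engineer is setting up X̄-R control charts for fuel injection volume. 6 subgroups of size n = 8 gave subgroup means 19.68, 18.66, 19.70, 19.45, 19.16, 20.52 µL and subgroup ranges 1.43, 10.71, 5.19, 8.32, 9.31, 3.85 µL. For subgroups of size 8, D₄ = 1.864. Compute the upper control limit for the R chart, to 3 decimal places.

R̄ = (1.43 + 10.71 + 5.19 + 8.32 + 9.31 + 3.85) / 6 = 38.8100 / 6 = 6.4683
UCL_R = D₄·R̄ = 1.864 × 6.4683 = 12.0570

12.057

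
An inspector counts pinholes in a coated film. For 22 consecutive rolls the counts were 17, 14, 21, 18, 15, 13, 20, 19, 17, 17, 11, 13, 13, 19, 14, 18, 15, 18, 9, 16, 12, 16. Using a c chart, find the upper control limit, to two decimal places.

27.56

c̄ = (17 + 14 + 21 + 18 + 15 + 13 + 20 + 19 + 17 + 17 + 11 + 13 + 13 + 19 + 14 + 18 + 15 + 18 + 9 + 16 + 12 + 16) / 22 = 345 / 22 = 15.6818
UCL = c̄ + 3√c̄ = 15.6818 + 3 × √15.6818 = 15.6818 + 3 × 3.9600 = 27.5619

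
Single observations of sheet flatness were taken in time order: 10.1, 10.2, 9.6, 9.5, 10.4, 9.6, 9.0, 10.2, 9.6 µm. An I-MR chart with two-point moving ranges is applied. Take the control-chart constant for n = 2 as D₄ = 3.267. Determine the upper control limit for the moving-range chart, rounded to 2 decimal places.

2.00

Moving ranges: 0.1, 0.6, 0.1, 0.9, 0.8, 0.6, 1.2, 0.6; M̄R̄ = 4.9000 / 8 = 0.6125
UCL_MR = D₄·M̄R̄ = 3.267 × 0.6125 = 2.0010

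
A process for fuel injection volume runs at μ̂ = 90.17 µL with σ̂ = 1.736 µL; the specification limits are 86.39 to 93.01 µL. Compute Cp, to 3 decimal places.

Cp = (USL − LSL) / (6σ̂) = (93.01 − 86.39) / (6 × 1.736) = 6.6200 / 10.4160 = 0.6356

0.636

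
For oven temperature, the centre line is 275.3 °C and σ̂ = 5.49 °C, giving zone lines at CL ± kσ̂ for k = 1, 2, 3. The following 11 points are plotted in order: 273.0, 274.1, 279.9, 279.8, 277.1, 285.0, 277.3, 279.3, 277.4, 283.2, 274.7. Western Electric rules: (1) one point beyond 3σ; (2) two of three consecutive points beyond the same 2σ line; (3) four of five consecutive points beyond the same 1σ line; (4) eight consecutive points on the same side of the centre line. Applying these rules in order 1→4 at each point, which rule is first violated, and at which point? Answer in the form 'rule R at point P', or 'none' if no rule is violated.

rule 4 at point 10

Zone of each point (C = within 1σ̂, B = 1σ̂–2σ̂, A = 2σ̂–3σ̂, * = beyond 3σ̂; sign = side of CL): 1:-C, 2:-C, 3:+C, 4:+C, 5:+C, 6:+B, 7:+C, 8:+C, 9:+C, 10:+B, 11:-C
Rule 4 (eight consecutive points on the same side of the centre line) is satisfied at point 10.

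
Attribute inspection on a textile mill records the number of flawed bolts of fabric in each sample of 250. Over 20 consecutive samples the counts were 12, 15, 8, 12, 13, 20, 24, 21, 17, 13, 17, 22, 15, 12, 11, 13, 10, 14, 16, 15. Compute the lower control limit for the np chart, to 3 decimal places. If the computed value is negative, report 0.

3.735

p̄ = Σdᵢ / (k·n) = 300 / (20 × 250) = 0.06000
LCL = np̄ − 3·√(np̄(1−p̄)) = 15.0000 − 3 × 3.7550 = 3.7350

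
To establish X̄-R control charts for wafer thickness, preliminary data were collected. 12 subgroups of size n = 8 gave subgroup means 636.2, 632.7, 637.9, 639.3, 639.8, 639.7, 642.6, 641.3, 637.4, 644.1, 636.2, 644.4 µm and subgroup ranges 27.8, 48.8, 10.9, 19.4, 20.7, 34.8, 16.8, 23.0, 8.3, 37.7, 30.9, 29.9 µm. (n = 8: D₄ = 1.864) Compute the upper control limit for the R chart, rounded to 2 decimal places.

48.00

R̄ = (27.8 + 48.8 + 10.9 + 19.4 + 20.7 + 34.8 + 16.8 + 23.0 + 8.3 + 37.7 + 30.9 + 29.9) / 12 = 309.0000 / 12 = 25.7500
UCL_R = D₄·R̄ = 1.864 × 25.7500 = 47.9980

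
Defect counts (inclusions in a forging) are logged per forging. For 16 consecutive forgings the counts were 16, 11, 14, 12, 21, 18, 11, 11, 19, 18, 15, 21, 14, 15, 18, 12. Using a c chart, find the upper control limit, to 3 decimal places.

c̄ = (16 + 11 + 14 + 12 + 21 + 18 + 11 + 11 + 19 + 18 + 15 + 21 + 14 + 15 + 18 + 12) / 16 = 246 / 16 = 15.3750
UCL = c̄ + 3√c̄ = 15.3750 + 3 × √15.3750 = 15.3750 + 3 × 3.9211 = 27.1383

27.138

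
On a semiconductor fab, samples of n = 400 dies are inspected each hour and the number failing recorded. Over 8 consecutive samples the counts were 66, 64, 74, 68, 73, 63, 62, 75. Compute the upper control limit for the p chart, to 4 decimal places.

0.2267

p̄ = Σdᵢ / (k·n) = 545 / (8 × 400) = 0.17031
UCL = p̄ + 3·√(p̄(1−p̄)/n) = 0.17031 + 3 × √(0.17031×0.82969/400) = 0.17031 + 3 × 0.01880 = 0.22670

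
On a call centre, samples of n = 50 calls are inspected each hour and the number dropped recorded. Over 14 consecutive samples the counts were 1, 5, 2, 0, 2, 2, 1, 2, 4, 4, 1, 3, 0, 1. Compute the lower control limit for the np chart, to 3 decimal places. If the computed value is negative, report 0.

0.000

p̄ = Σdᵢ / (k·n) = 28 / (14 × 50) = 0.04000
LCL = np̄ − 3·√(np̄(1−p̄)) = 2.0000 − 3 × 1.3856 = -2.1569 → 0 (negative, so LCL = 0)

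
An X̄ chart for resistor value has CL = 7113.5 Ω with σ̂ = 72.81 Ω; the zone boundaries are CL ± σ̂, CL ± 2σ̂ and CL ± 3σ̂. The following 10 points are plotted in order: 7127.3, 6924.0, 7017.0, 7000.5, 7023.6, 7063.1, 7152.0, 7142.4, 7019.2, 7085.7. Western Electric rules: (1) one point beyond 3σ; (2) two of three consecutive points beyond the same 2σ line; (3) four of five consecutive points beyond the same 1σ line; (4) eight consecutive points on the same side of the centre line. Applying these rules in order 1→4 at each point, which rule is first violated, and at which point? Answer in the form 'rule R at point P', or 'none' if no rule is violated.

Zone of each point (C = within 1σ̂, B = 1σ̂–2σ̂, A = 2σ̂–3σ̂, * = beyond 3σ̂; sign = side of CL): 1:+C, 2:-A, 3:-B, 4:-B, 5:-B, 6:-C, 7:+C, 8:+C, 9:-B, 10:-C
Rule 3 (four of five consecutive points beyond the same 1σ limit) is satisfied at point 5.

rule 3 at point 5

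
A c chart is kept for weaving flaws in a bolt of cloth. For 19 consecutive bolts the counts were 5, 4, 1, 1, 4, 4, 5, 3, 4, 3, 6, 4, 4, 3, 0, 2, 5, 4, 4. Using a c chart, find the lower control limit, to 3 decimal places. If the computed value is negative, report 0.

0.000

c̄ = (5 + 4 + 1 + 1 + 4 + 4 + 5 + 3 + 4 + 3 + 6 + 4 + 4 + 3 + 0 + 2 + 5 + 4 + 4) / 19 = 66 / 19 = 3.4737
LCL = c̄ − 3√c̄ = 3.4737 − 3 × 1.8638 = -2.1177 → 0 (cannot be negative)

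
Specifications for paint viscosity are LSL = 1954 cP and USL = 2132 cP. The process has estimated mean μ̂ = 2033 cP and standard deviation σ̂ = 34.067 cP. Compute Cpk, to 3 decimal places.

Cpu = (USL − μ̂) / (3σ̂) = (2132 − 2033) / (3 × 34.067) = 0.9687; Cpl = (μ̂ − LSL) / (3σ̂) = (2033 − 1954) / (3 × 34.067) = 0.7730; Cpk = min(Cpu, Cpl) = 0.7730

0.773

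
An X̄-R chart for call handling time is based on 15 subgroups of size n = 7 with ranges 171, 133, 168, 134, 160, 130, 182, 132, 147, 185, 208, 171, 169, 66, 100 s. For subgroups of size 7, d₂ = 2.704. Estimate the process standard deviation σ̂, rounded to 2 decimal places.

R̄ = (171 + 133 + 168 + 134 + 160 + 130 + 182 + 132 + 147 + 185 + 208 + 171 + 169 + 66 + 100) / 15 = 150.4000
σ̂ = R̄ / d₂ = 150.4000 / 2.704 = 55.6213

55.62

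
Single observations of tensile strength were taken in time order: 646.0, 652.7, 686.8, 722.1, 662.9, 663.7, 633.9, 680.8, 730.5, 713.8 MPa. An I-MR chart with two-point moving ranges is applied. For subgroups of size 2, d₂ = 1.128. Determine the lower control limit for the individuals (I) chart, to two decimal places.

X̄ = (646.0 + 652.7 + 686.8 + 722.1 + 662.9 + 663.7 + 633.9 + 680.8 + 730.5 + 713.8) / 10 = 679.3200
Moving ranges: 6.7, 34.1, 35.3, 59.2, 0.8, 29.8, 46.9, 49.7, 16.7; M̄R̄ = 279.2000 / 9 = 31.0222
LCL = X̄ − 3·M̄R̄/d₂ = 679.3200 − 3 × 31.0222 / 1.128 = 596.8141

596.81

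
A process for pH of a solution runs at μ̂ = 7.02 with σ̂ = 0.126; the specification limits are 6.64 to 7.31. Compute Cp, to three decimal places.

0.886

Cp = (USL − LSL) / (6σ̂) = (7.31 − 6.64) / (6 × 0.126) = 0.6700 / 0.7560 = 0.8862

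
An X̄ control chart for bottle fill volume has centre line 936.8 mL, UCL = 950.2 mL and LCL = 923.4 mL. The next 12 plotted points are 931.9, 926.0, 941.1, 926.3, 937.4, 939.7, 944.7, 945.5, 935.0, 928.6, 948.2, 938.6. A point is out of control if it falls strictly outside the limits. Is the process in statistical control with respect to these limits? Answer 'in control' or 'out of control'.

All 12 points lie within [923.4, 950.2].

in control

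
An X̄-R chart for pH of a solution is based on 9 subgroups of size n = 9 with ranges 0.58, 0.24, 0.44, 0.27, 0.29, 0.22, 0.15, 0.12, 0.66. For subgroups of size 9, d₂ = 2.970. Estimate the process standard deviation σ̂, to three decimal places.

R̄ = (0.58 + 0.24 + 0.44 + 0.27 + 0.29 + 0.22 + 0.15 + 0.12 + 0.66) / 9 = 0.3300
σ̂ = R̄ / d₂ = 0.3300 / 2.970 = 0.1111

0.111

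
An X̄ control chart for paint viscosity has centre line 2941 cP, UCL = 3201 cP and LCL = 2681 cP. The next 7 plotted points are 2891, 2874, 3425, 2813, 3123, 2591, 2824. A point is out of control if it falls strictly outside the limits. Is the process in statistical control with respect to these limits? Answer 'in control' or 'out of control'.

out of control

Compare each point to [2681, 3201]: sample 3 = 3425 > UCL; sample 6 = 2591 < LCL.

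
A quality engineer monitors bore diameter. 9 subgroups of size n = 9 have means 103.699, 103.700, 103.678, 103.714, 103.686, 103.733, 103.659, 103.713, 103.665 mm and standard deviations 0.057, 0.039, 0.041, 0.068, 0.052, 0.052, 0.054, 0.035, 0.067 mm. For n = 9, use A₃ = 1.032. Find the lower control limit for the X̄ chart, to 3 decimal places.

103.641

X̄̄ = (103.699 + 103.700 + 103.678 + 103.714 + 103.686 + 103.733 + 103.659 + 103.713 + 103.665) / 9 = 103.6941
s̄ = (0.057 + 0.039 + 0.041 + 0.068 + 0.052 + 0.052 + 0.054 + 0.035 + 0.067) / 9 = 0.0517
LCL = X̄̄ − A₃·s̄ = 103.6941 − 1.032 × 0.0517 = 103.6408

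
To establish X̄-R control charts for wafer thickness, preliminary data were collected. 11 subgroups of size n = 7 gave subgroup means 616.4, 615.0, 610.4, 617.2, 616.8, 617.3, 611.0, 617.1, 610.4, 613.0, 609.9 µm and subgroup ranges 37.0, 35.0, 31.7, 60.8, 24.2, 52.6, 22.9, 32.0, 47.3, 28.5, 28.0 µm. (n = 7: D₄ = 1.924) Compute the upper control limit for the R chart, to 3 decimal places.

R̄ = (37.0 + 35.0 + 31.7 + 60.8 + 24.2 + 52.6 + 22.9 + 32.0 + 47.3 + 28.5 + 28.0) / 11 = 400.0000 / 11 = 36.3636
UCL_R = D₄·R̄ = 1.924 × 36.3636 = 69.9636

69.964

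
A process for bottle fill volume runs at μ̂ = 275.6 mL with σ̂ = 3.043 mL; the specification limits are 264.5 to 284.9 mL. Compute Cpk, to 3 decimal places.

Cpu = (USL − μ̂) / (3σ̂) = (284.9 − 275.6) / (3 × 3.043) = 1.0187; Cpl = (μ̂ − LSL) / (3σ̂) = (275.6 − 264.5) / (3 × 3.043) = 1.2159; Cpk = min(Cpu, Cpl) = 1.0187

1.019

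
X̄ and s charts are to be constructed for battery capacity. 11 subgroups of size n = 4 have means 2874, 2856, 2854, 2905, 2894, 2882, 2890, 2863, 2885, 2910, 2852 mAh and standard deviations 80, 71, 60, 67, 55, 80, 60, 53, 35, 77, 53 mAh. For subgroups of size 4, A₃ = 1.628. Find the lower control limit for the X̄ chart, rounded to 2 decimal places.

X̄̄ = (2874 + 2856 + 2854 + 2905 + 2894 + 2882 + 2890 + 2863 + 2885 + 2910 + 2852) / 11 = 2878.6364
s̄ = (80 + 71 + 60 + 67 + 55 + 80 + 60 + 53 + 35 + 77 + 53) / 11 = 62.8182
LCL = X̄̄ − A₃·s̄ = 2878.6364 − 1.628 × 62.8182 = 2776.3684

2776.37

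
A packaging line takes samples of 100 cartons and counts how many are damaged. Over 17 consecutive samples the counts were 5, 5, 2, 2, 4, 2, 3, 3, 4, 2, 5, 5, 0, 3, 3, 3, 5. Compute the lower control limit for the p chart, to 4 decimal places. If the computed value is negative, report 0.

0.0000

p̄ = Σdᵢ / (k·n) = 56 / (17 × 100) = 0.03294
LCL = p̄ − 3·√(p̄(1−p̄)/n) = 0.03294 − 3 × 0.01785 = -0.02060 → 0 (negative, so LCL = 0)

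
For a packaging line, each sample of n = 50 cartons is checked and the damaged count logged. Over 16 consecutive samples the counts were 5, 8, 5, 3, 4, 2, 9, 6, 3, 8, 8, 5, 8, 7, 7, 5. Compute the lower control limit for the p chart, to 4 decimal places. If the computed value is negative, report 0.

p̄ = Σdᵢ / (k·n) = 93 / (16 × 50) = 0.11625
LCL = p̄ − 3·√(p̄(1−p̄)/n) = 0.11625 − 3 × 0.04533 = -0.01974 → 0 (negative, so LCL = 0)

0.0000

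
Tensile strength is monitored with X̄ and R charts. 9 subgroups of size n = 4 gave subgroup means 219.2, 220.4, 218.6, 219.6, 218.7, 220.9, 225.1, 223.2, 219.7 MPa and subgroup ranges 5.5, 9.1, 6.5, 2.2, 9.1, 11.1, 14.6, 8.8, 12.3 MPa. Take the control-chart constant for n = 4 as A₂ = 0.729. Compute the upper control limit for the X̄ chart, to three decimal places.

227.015

X̄̄ = (219.2 + 220.4 + 218.6 + 219.6 + 218.7 + 220.9 + 225.1 + 223.2 + 219.7) / 9 = 1985.4000 / 9 = 220.6000
R̄ = (5.5 + 9.1 + 6.5 + 2.2 + 9.1 + 11.1 + 14.6 + 8.8 + 12.3) / 9 = 79.2000 / 9 = 8.8000
UCL = X̄̄ + A₂·R̄ = 220.6000 + 0.729 × 8.8000 = 227.0152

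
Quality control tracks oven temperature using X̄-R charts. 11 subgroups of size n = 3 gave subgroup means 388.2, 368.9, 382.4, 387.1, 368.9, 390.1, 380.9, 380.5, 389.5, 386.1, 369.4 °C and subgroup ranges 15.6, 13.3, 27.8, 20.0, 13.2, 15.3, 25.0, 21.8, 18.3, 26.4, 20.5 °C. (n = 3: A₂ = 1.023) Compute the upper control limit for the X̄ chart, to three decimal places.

X̄̄ = (388.2 + 368.9 + 382.4 + 387.1 + 368.9 + 390.1 + 380.9 + 380.5 + 389.5 + 386.1 + 369.4) / 11 = 4192.0000 / 11 = 381.0909
R̄ = (15.6 + 13.3 + 27.8 + 20.0 + 13.2 + 15.3 + 25.0 + 21.8 + 18.3 + 26.4 + 20.5) / 11 = 217.2000 / 11 = 19.7455
UCL = X̄̄ + A₂·R̄ = 381.0909 + 1.023 × 19.7455 = 401.2905

401.291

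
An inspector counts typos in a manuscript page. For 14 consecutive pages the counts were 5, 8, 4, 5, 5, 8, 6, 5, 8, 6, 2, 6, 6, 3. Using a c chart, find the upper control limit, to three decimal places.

12.536

c̄ = (5 + 8 + 4 + 5 + 5 + 8 + 6 + 5 + 8 + 6 + 2 + 6 + 6 + 3) / 14 = 77 / 14 = 5.5000
UCL = c̄ + 3√c̄ = 5.5000 + 3 × √5.5000 = 5.5000 + 3 × 2.3452 = 12.5356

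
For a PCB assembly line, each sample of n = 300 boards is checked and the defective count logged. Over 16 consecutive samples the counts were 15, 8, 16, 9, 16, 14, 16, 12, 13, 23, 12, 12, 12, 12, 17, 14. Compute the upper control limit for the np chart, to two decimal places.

p̄ = Σdᵢ / (k·n) = 221 / (16 × 300) = 0.04604
UCL = np̄ + 3·√(np̄(1−p̄)) = 13.8125 + 3 × √(13.8125×0.95396) = 13.8125 + 3 × 3.6300 = 24.7024

24.70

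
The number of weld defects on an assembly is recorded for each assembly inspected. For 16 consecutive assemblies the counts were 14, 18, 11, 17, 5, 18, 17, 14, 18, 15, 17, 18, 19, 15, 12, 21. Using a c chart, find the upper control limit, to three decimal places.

c̄ = (14 + 18 + 11 + 17 + 5 + 18 + 17 + 14 + 18 + 15 + 17 + 18 + 19 + 15 + 12 + 21) / 16 = 249 / 16 = 15.5625
UCL = c̄ + 3√c̄ = 15.5625 + 3 × √15.5625 = 15.5625 + 3 × 3.9449 = 27.3973

27.397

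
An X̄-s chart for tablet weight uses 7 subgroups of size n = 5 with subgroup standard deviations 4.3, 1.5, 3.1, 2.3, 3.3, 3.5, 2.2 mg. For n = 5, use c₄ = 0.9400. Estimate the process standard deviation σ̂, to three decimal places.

s̄ = (4.3 + 1.5 + 3.1 + 2.3 + 3.3 + 3.5 + 2.2) / 7 = 2.8857
σ̂ = s̄ / c₄ = 2.8857 / 0.9400 = 3.0699

3.070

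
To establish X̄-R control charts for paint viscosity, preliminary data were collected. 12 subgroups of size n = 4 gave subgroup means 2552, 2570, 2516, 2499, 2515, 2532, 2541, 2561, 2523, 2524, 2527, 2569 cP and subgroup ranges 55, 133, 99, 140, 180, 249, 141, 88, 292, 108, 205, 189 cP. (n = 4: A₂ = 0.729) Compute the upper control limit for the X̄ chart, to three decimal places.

2649.899

X̄̄ = (2552 + 2570 + 2516 + 2499 + 2515 + 2532 + 2541 + 2561 + 2523 + 2524 + 2527 + 2569) / 12 = 30429.0000 / 12 = 2535.7500
R̄ = (55 + 133 + 99 + 140 + 180 + 249 + 141 + 88 + 292 + 108 + 205 + 189) / 12 = 1879.0000 / 12 = 156.5833
UCL = X̄̄ + A₂·R̄ = 2535.7500 + 0.729 × 156.5833 = 2649.8992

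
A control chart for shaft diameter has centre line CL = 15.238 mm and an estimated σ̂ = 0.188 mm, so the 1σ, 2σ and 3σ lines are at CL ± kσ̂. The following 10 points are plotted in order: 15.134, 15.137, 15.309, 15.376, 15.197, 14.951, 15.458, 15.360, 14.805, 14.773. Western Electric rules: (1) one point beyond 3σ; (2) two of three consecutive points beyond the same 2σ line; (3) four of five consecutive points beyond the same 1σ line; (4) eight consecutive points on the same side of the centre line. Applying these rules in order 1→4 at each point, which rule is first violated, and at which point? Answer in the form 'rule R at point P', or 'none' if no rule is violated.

rule 2 at point 10

Zone of each point (C = within 1σ̂, B = 1σ̂–2σ̂, A = 2σ̂–3σ̂, * = beyond 3σ̂; sign = side of CL): 1:-C, 2:-C, 3:+C, 4:+C, 5:-C, 6:-B, 7:+B, 8:+C, 9:-A, 10:-A
Rule 2 (two of three consecutive points beyond the same 2σ limit) is satisfied at point 10.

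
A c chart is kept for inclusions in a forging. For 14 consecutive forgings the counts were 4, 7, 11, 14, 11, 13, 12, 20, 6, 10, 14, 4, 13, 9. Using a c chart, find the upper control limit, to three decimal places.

c̄ = (4 + 7 + 11 + 14 + 11 + 13 + 12 + 20 + 6 + 10 + 14 + 4 + 13 + 9) / 14 = 148 / 14 = 10.5714
UCL = c̄ + 3√c̄ = 10.5714 + 3 × √10.5714 = 10.5714 + 3 × 3.2514 = 20.3255

20.326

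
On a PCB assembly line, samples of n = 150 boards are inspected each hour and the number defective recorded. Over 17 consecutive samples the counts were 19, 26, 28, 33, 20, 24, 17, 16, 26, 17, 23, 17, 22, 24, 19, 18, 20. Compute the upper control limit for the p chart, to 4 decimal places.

p̄ = Σdᵢ / (k·n) = 369 / (17 × 150) = 0.14471
UCL = p̄ + 3·√(p̄(1−p̄)/n) = 0.14471 + 3 × √(0.14471×0.85529/150) = 0.14471 + 3 × 0.02872 = 0.23088

0.2309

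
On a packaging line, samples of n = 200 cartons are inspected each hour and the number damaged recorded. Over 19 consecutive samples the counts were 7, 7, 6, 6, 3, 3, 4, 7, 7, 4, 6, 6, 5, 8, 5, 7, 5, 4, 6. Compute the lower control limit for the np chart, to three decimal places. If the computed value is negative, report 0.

0.000

p̄ = Σdᵢ / (k·n) = 106 / (19 × 200) = 0.02789
LCL = np̄ − 3·√(np̄(1−p̄)) = 5.5789 − 3 × 2.3288 = -1.4075 → 0 (negative, so LCL = 0)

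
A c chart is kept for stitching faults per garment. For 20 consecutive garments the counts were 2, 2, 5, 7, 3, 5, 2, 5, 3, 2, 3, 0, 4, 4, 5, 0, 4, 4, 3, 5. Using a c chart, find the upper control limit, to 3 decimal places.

c̄ = (2 + 2 + 5 + 7 + 3 + 5 + 2 + 5 + 3 + 2 + 3 + 0 + 4 + 4 + 5 + 0 + 4 + 4 + 3 + 5) / 20 = 68 / 20 = 3.4000
UCL = c̄ + 3√c̄ = 3.4000 + 3 × √3.4000 = 3.4000 + 3 × 1.8439 = 8.9317

8.932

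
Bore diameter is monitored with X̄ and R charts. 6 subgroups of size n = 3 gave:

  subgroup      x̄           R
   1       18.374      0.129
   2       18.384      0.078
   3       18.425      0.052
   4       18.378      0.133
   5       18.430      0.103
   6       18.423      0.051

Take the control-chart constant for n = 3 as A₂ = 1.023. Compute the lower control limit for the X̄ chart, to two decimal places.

18.31

X̄̄ = (18.374 + 18.384 + 18.425 + 18.378 + 18.430 + 18.423) / 6 = 110.4140 / 6 = 18.4023
R̄ = (0.129 + 0.078 + 0.052 + 0.133 + 0.103 + 0.051) / 6 = 0.5460 / 6 = 0.0910
LCL = X̄̄ − A₂·R̄ = 18.4023 − 1.023 × 0.0910 = 18.3092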